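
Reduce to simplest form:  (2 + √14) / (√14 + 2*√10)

Multiply numerator and denominator by -2*√10 + √14.
Denominator becomes -26; numerator becomes -4*√35 - 4*√10 + 2*√14 + 14.

(-7 - √14 + 2*√10 + 2*√35)/13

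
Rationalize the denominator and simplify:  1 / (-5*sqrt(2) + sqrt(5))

(-5*sqrt(2) - sqrt(5))/45

Multiply numerator and denominator by sqrt(5) + 5*sqrt(2).
Denominator becomes -45; numerator becomes sqrt(5) + 5*sqrt(2).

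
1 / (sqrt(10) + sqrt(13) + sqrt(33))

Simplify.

(-sqrt(4290) - 5*sqrt(33) + 15*sqrt(13) + 18*sqrt(10))/210

Group as (sqrt(10) + sqrt(13)) + sqrt(33); multiply by (sqrt(10) + sqrt(13)) - sqrt(33), then rationalise the remaining surd.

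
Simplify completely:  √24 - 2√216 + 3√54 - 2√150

-11*√6

√24 = 2*√6; 2√216 = 12*√6; 3√54 = 9*√6; 2√150 = 10*√6
Combine: (2 - 12 + 9 - 10)·√6 = -11*√6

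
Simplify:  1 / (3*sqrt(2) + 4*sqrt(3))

(-3*sqrt(2) + 4*sqrt(3))/30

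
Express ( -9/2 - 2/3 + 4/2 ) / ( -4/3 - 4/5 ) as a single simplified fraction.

95/64

Numerator: -9/2 - 2/3 + 4/2 = -19/6
Denominator: -4/3 - 4/5 = -32/15
Divide: (-19/6) · (-15/32) = 95/64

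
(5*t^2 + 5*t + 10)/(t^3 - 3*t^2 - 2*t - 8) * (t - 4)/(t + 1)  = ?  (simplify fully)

5/(t + 1)

Factor: 5*t^2 + 5*t + 10 = 5*(t^2 + t + 2);  t^3 - 3*t^2 - 2*t - 8 = (t - 4)*(t^2 + t + 2)
Cancel the common factors (t^2 + t + 2), (t - 4).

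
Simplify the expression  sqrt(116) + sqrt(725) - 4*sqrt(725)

-13*sqrt(29)

sqrt(116) = 2*sqrt(29); sqrt(725) = 5*sqrt(29); 4*sqrt(725) = 20*sqrt(29)
Combine: (2 + 5 - 20)·sqrt(29) = -13*sqrt(29)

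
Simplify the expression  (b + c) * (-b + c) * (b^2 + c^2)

(c+b)(c-b) = -b^2 + c^2; continue pairing.

-b^4 + c^4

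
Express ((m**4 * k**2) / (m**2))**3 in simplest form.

k**6*m**6

Inside the bracket: m**2 * k**2
Raise to the power 3: m**6 * k**6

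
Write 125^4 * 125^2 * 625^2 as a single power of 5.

5^26

125^4 = 5^12; 125^2 = 5^6; 625^2 = 5^8
Combine exponents: 5^26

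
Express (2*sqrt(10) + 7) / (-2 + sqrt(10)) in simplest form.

(34 + 11*sqrt(10))/6

Multiply numerator and denominator by -sqrt(10) - 2.
Denominator becomes -6; numerator becomes -11*sqrt(10) - 34.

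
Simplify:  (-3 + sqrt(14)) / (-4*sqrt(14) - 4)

(-17 + 4*sqrt(14))/52

Multiply numerator and denominator by -4 + 4*sqrt(14).
Denominator becomes -208; numerator becomes -16*sqrt(14) + 68.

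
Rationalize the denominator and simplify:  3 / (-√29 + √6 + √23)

(6*√23 + 23*√6 + √4002)/92

Group as (√6 + √23) - √29; multiply by (√6 + √23) + √29, then rationalise the remaining surd.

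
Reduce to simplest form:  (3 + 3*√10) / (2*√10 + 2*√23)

(-30 - 3*√10 + 3*√23 + 3*√230)/26

Multiply numerator and denominator by -2*√23 + 2*√10.
Denominator becomes -52; numerator becomes -6*√230 - 6*√23 + 6*√10 + 60.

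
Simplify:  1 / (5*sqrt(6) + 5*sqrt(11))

(-sqrt(6) + sqrt(11))/25

Multiply numerator and denominator by -5*sqrt(11) + 5*sqrt(6).
Denominator becomes -125; numerator becomes -5*sqrt(11) + 5*sqrt(6).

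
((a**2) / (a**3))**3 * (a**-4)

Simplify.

a**(-7)

Inside the bracket: (a**-1)
Raise to the power 3: (a**-3)
Multiply by (a**-4): add exponents.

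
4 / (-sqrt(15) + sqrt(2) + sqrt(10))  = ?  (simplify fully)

(12*sqrt(15) + 28*sqrt(10) + 92*sqrt(2) + 80*sqrt(3))/71

Group as (sqrt(2) + sqrt(10)) - sqrt(15); multiply by (sqrt(2) + sqrt(10)) + sqrt(15), then rationalise the remaining surd.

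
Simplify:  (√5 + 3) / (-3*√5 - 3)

Multiply numerator and denominator by -3 + 3*√5.
Denominator becomes -36; numerator becomes 6 + 6*√5.

(-√5 - 1)/6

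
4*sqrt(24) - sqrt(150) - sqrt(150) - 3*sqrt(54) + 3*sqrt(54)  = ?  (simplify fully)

-2*sqrt(6)

4*sqrt(24) = 8*sqrt(6); sqrt(150) = 5*sqrt(6); sqrt(150) = 5*sqrt(6); 3*sqrt(54) = 9*sqrt(6); 3*sqrt(54) = 9*sqrt(6)
Combine: (8 - 5 - 5 - 9 + 9)·sqrt(6) = -2*sqrt(6)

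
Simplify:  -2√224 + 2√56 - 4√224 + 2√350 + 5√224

10*√14

2√224 = 8*√14; 2√56 = 4*√14; 4√224 = 16*√14; 2√350 = 10*√14; 5√224 = 20*√14
Combine: (-8 + 4 - 16 + 10 + 20)·√14 = 10*√14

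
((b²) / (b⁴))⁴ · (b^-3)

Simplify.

Inside the bracket: (b^-2)
Raise to the power 4: (b^-8)
Multiply by (b^-3): add exponents.

b^(-11)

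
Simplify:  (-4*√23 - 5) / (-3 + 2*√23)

Multiply numerator and denominator by -2*√23 - 3.
Denominator becomes -83; numerator becomes 22*√23 + 199.

(-199 - 22*√23)/83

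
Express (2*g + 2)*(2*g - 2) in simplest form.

4*g^2 - 4

Difference of squares with P = 2*g, Q = 2.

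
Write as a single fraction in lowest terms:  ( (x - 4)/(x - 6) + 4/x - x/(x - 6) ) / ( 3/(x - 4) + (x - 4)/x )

(-24*x + 96)/(x**3 - 11*x**2 + 46*x - 96)

Numerator: (x - 4)/(x - 6) + 4/x - x/(x - 6) = -24/(x**2 - 6*x)
Denominator: 3/(x - 4) + (x - 4)/x = (x**2 - 5*x + 16)/(x**2 - 4*x)
Divide: (-24/(x**2 - 6*x)) · ((x**2 - 4*x)/(x**2 - 5*x + 16)) = (-24*x + 96)/(x**3 - 11*x**2 + 46*x - 96)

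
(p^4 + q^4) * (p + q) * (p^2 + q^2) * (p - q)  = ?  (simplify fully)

p^8 - q^8

Telescope via difference of squares: (p+q)(p-q) = p^2 - q^2, then repeat with the next factor.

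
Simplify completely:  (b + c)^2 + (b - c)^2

Only the even-power cross terms survive.

2*b^2 + 2*c^2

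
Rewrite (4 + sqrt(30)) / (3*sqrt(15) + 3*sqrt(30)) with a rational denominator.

Multiply numerator and denominator by -3*sqrt(15) + 3*sqrt(30).
Denominator becomes 135; numerator becomes -45*sqrt(2) - 12*sqrt(15) + 12*sqrt(30) + 90.

(-15*sqrt(2) - 4*sqrt(15) + 4*sqrt(30) + 30)/45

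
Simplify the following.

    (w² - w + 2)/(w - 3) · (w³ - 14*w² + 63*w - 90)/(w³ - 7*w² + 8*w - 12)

w - 5

Factor: w³ - 14*w² + 63*w - 90 = (w - 3)·(w - 5)·(w - 6);  w³ - 7*w² + 8*w - 12 = (w² - w + 2)·(w - 6)
Cancel the common factors (w² - w + 2), (w - 3), (w - 6).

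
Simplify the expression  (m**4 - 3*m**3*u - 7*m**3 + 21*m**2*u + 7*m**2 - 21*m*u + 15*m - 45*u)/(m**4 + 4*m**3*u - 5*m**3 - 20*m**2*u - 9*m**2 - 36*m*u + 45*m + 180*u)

Factor: m**4 - 3*m**3*u - 7*m**3 + 21*m**2*u + 7*m**2 - 21*m*u + 15*m - 45*u = (m - 3*u)*(m - 5)*(m - 3)*(m + 1);  m**4 + 4*m**3*u - 5*m**3 - 20*m**2*u - 9*m**2 - 36*m*u + 45*m + 180*u = (m - 3)*(m - 5)*(m + 3)*(m + 4*u)
Cancel the common factors (m - 5), (m - 3).

(m**2 - 3*m*u + m - 3*u)/(m**2 + 4*m*u + 3*m + 12*u)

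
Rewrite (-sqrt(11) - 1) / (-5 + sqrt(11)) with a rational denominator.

Multiply numerator and denominator by -5 - sqrt(11).
Denominator becomes 14; numerator becomes 16 + 6*sqrt(11).

(8 + 3*sqrt(11))/7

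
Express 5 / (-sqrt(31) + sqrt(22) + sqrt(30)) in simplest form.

(-105*sqrt(31) + 115*sqrt(30) + 195*sqrt(22) + 20*sqrt(5115))/2199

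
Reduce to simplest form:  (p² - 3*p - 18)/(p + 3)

Factor: p² - 3*p - 18 = (p + 3)·(p - 6)
Cancel the common factor (p + 3).

p - 6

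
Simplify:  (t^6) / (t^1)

t^5

Quotient: t^5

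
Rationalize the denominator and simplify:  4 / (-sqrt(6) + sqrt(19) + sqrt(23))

(-36*sqrt(6) + 2*sqrt(23) + 10*sqrt(19) + 2*sqrt(2622))/113

Group as (sqrt(19) + sqrt(23)) - sqrt(6); multiply by (sqrt(19) + sqrt(23)) + sqrt(6), then rationalise the remaining surd.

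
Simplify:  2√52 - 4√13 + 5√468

2√52 = 4*√13; 4√13 = 4*√13; 5√468 = 30*√13
Combine: (4 - 4 + 30)·√13 = 30*√13

30*√13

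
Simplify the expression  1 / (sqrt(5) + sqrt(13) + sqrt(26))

Group as (sqrt(5) + sqrt(13)) + sqrt(26); multiply by (sqrt(5) + sqrt(13)) - sqrt(26), then rationalise the remaining surd.

(-13*sqrt(10) - 4*sqrt(26) + 9*sqrt(13) + 17*sqrt(5))/98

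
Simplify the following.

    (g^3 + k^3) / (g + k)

g^2 - g*k + k^2

Factor as (a+b)(a^2-ab+b^2) with a=k, b=g.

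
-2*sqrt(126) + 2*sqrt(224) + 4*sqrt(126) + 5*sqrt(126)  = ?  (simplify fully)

2*sqrt(126) = 6*sqrt(14); 2*sqrt(224) = 8*sqrt(14); 4*sqrt(126) = 12*sqrt(14); 5*sqrt(126) = 15*sqrt(14)
Combine: (-6 + 8 + 12 + 15)·sqrt(14) = 29*sqrt(14)

29*sqrt(14)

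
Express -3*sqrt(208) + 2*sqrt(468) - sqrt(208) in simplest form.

3*sqrt(208) = 12*sqrt(13); 2*sqrt(468) = 12*sqrt(13); sqrt(208) = 4*sqrt(13)
Combine: (-12 + 12 - 4)·sqrt(13) = -4*sqrt(13)

-4*sqrt(13)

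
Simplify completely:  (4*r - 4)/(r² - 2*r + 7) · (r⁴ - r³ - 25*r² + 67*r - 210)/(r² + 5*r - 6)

4*r - 20

Factor: 4*r - 4 = 4·(r - 1);  r⁴ - r³ - 25*r² + 67*r - 210 = (r - 5)·(r + 6)·(r² - 2*r + 7);  r² + 5*r - 6 = (r - 1)·(r + 6)
Cancel the common factors (r² - 2*r + 7), (r + 6), (r - 1).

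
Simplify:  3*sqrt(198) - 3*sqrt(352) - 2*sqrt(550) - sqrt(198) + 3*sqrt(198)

3*sqrt(198) = 9*sqrt(22); 3*sqrt(352) = 12*sqrt(22); 2*sqrt(550) = 10*sqrt(22); sqrt(198) = 3*sqrt(22); 3*sqrt(198) = 9*sqrt(22)
Combine: (9 - 12 - 10 - 3 + 9)·sqrt(22) = -7*sqrt(22)

-7*sqrt(22)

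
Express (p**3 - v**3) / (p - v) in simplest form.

p**2 + p*v + v**2

Apply the difference-of-cubes factorisation and cancel (p - v).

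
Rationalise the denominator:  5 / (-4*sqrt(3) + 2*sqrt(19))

(10*sqrt(3) + 5*sqrt(19))/14

Multiply numerator and denominator by 4*sqrt(3) + 2*sqrt(19).
Denominator becomes 28; numerator becomes 20*sqrt(3) + 10*sqrt(19).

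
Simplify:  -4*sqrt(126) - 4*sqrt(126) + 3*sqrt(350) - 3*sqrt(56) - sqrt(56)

-17*sqrt(14)

4*sqrt(126) = 12*sqrt(14); 4*sqrt(126) = 12*sqrt(14); 3*sqrt(350) = 15*sqrt(14); 3*sqrt(56) = 6*sqrt(14); sqrt(56) = 2*sqrt(14)
Combine: (-12 - 12 + 15 - 6 - 2)·sqrt(14) = -17*sqrt(14)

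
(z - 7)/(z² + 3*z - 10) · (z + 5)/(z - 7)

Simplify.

1/(z - 2)

Factor: z² + 3*z - 10 = (z + 5)·(z - 2)
Cancel the common factors (z + 5), (z - 7).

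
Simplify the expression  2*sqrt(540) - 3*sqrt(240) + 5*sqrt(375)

2*sqrt(540) = 12*sqrt(15); 3*sqrt(240) = 12*sqrt(15); 5*sqrt(375) = 25*sqrt(15)
Combine: (12 - 12 + 25)·sqrt(15) = 25*sqrt(15)

25*sqrt(15)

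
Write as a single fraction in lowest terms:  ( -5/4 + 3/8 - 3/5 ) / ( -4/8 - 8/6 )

177/220

Numerator: -5/4 + 3/8 - 3/5 = -59/40
Denominator: -4/8 - 8/6 = -11/6
Divide: (-59/40) · (-6/11) = 177/220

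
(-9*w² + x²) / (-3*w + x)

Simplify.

Difference of squares: factor out (-3*w + x).

3*w + x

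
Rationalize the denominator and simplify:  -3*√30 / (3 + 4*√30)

Multiply numerator and denominator by -4*√30 + 3.
Denominator becomes -471; numerator becomes -9*√30 + 360.

(-120 + 3*√30)/157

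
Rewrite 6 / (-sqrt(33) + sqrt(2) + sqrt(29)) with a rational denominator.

(sqrt(33) + 3*sqrt(29) + 30*sqrt(2) + sqrt(1914))/19

Group as (sqrt(2) + sqrt(29)) - sqrt(33); multiply by (sqrt(2) + sqrt(29)) + sqrt(33), then rationalise the remaining surd.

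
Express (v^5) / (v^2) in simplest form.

v^3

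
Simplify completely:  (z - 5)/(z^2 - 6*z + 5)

1/(z - 1)

Factor: z^2 - 6*z + 5 = (z - 5)*(z - 1)
Cancel the common factor (z - 5).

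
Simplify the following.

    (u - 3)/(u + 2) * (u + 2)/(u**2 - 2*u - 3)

1/(u + 1)

Factor: u**2 - 2*u - 3 = (u - 3)*(u + 1)
Cancel the common factors (u - 3), (u + 2).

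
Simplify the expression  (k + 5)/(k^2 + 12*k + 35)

Factor: k^2 + 12*k + 35 = (k + 5)*(k + 7)
Cancel the common factor (k + 5).

1/(k + 7)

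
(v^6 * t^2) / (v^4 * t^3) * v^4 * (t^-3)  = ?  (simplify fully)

Quotient: v^2 * (t^-1)
Multiply by v^4 * (t^-3): add exponents.

v^6/t^4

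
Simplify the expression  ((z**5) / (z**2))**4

Inside the bracket: z**3
Raise to the power 4: z**12

z**12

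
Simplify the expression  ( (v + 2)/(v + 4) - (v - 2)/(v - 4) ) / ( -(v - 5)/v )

Numerator: (v + 2)/(v + 4) - (v - 2)/(v - 4) = -4*v/(v**2 - 16)
Denominator: -(v - 5)/v = (-v + 5)/v
Divide: (-4*v/(v**2 - 16)) · (v/(-v + 5)) = 4*v**2/(v**3 - 5*v**2 - 16*v + 80)

4*v**2/(v**3 - 5*v**2 - 16*v + 80)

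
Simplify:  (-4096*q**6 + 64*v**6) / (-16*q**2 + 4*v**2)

Difference of sixth powers: factor out (-16*q**2 + 4*v**2).

256*q**4 + 64*q**2*v**2 + 16*v**4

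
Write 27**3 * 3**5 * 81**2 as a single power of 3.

27**3 = 3**9; 3**5 = 3**5; 81**2 = 3**8
Combine exponents: 3**22

3**22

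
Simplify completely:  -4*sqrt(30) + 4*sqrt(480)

12*sqrt(30)

4*sqrt(30) = 4*sqrt(30); 4*sqrt(480) = 16*sqrt(30)
Combine: (-4 + 16)·sqrt(30) = 12*sqrt(30)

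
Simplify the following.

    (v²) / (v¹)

v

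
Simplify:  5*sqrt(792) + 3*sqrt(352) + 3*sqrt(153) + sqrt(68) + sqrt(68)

5*sqrt(792) = 30*sqrt(22); 3*sqrt(352) = 12*sqrt(22); 3*sqrt(153) = 9*sqrt(17); sqrt(68) = 2*sqrt(17); sqrt(68) = 2*sqrt(17)

13*sqrt(17) + 42*sqrt(22)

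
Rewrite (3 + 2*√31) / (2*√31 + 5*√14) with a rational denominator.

(-124 - 6*√31 + 15*√14 + 10*√434)/226

Multiply numerator and denominator by -5*√14 + 2*√31.
Denominator becomes -226; numerator becomes -10*√434 - 15*√14 + 6*√31 + 124.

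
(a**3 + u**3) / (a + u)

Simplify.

Apply the sum-of-cubes factorisation and cancel (a + u).

a**2 - a*u + u**2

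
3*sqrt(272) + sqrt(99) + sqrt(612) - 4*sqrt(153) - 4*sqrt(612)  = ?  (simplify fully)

-18*sqrt(17) + 3*sqrt(11)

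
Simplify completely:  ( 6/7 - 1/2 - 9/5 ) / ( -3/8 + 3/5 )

-404/63

Numerator: 6/7 - 1/2 - 9/5 = -101/70
Denominator: -3/8 + 3/5 = 9/40
Divide: (-101/70) · (40/9) = -404/63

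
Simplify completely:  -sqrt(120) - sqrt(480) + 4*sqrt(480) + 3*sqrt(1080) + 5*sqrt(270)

sqrt(120) = 2*sqrt(30); sqrt(480) = 4*sqrt(30); 4*sqrt(480) = 16*sqrt(30); 3*sqrt(1080) = 18*sqrt(30); 5*sqrt(270) = 15*sqrt(30)
Combine: (-2 - 4 + 16 + 18 + 15)·sqrt(30) = 43*sqrt(30)

43*sqrt(30)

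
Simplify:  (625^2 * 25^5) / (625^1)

625^2 = 5^8; 25^5 = 5^10; 625^1 = 5^4
Combine exponents: 5^14

5^14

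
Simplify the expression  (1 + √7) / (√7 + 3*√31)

Multiply numerator and denominator by -3*√31 + √7.
Denominator becomes -272; numerator becomes -3*√217 - 3*√31 + √7 + 7.

(-7 - √7 + 3*√31 + 3*√217)/272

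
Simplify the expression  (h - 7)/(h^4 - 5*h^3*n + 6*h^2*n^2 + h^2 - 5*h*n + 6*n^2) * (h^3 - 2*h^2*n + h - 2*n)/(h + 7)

(h - 7)/(h^2 - 3*h*n + 7*h - 21*n)

Factor: h^4 - 5*h^3*n + 6*h^2*n^2 + h^2 - 5*h*n + 6*n^2 = (h^2 + 1)*(h - 2*n)*(h - 3*n);  h^3 - 2*h^2*n + h - 2*n = (h - 2*n)*(h^2 + 1)
Cancel the common factors (h^2 + 1), (h - 2*n).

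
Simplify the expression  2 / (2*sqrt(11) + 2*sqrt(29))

Multiply numerator and denominator by -2*sqrt(11) + 2*sqrt(29).
Denominator becomes 72; numerator becomes -4*sqrt(11) + 4*sqrt(29).

(-sqrt(11) + sqrt(29))/18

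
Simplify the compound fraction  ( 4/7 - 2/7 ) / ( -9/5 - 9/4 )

-40/567

Numerator: 4/7 - 2/7 = 2/7
Denominator: -9/5 - 9/4 = -81/20
Divide: (2/7) · (-20/81) = -40/567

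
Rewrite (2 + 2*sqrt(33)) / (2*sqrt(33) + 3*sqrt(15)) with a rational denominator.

Multiply numerator and denominator by -3*sqrt(15) + 2*sqrt(33).
Denominator becomes -3; numerator becomes -18*sqrt(55) - 6*sqrt(15) + 4*sqrt(33) + 132.

(-132 - 4*sqrt(33) + 6*sqrt(15) + 18*sqrt(55))/3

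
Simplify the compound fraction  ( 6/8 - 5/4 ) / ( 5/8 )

-4/5

Numerator: 6/8 - 5/4 = -1/2
Denominator: 5/8 = 5/8
Divide: (-1/2) · (8/5) = -4/5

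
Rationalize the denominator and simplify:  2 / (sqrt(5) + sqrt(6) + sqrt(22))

-42*sqrt(6) - 46*sqrt(5) + 8*sqrt(165) + 22*sqrt(22)

Group as (sqrt(6) + sqrt(22)) + sqrt(5); multiply by (sqrt(6) + sqrt(22)) - sqrt(5), then rationalise the remaining surd.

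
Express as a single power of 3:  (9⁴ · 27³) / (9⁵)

3^7

9⁴ = 3^8; 27³ = 3^9; 9⁵ = 3^10
Combine exponents: 3^7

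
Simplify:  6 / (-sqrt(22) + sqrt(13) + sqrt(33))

Group as (sqrt(13) + sqrt(33)) - sqrt(22); multiply by (sqrt(13) + sqrt(33)) + sqrt(22), then rationalise the remaining surd.

(-12*sqrt(22) + sqrt(33) + 21*sqrt(13) + 11*sqrt(78))/95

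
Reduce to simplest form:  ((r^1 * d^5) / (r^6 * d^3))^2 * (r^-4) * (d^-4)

r^(-14)

Inside the bracket: (r^-5) * d^2
Raise to the power 2: (r^-10) * d^4
Multiply by (r^-4) * (d^-4): add exponents.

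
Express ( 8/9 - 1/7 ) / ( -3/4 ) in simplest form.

-188/189

Numerator: 8/9 - 1/7 = 47/63
Denominator: -3/4 = -3/4
Divide: (47/63) · (-4/3) = -188/189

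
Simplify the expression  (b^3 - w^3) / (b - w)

Factor as (a-b)(a^2+ab+b^2) with a=b, b=w.

b^2 + b*w + w^2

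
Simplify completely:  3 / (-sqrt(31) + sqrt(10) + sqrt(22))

(-sqrt(31) + 19*sqrt(22) + 43*sqrt(10) + 4*sqrt(1705))/293

Group as (sqrt(10) + sqrt(22)) - sqrt(31); multiply by (sqrt(10) + sqrt(22)) + sqrt(31), then rationalise the remaining surd.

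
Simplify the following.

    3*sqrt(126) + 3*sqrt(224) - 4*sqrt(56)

3*sqrt(126) = 9*sqrt(14); 3*sqrt(224) = 12*sqrt(14); 4*sqrt(56) = 8*sqrt(14)
Combine: (9 + 12 - 8)·sqrt(14) = 13*sqrt(14)

13*sqrt(14)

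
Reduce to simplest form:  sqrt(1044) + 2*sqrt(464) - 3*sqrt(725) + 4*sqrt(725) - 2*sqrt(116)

15*sqrt(29)

sqrt(1044) = 6*sqrt(29); 2*sqrt(464) = 8*sqrt(29); 3*sqrt(725) = 15*sqrt(29); 4*sqrt(725) = 20*sqrt(29); 2*sqrt(116) = 4*sqrt(29)
Combine: (6 + 8 - 15 + 20 - 4)·sqrt(29) = 15*sqrt(29)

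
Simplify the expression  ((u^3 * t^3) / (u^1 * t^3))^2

Inside the bracket: u^2
Raise to the power 2: u^4

u^4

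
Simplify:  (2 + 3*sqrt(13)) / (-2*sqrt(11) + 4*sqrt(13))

Multiply numerator and denominator by 2*sqrt(11) + 4*sqrt(13).
Denominator becomes 164; numerator becomes 4*sqrt(11) + 8*sqrt(13) + 6*sqrt(143) + 156.

(2*sqrt(11) + 4*sqrt(13) + 3*sqrt(143) + 78)/82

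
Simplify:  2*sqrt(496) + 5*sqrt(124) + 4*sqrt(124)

26*sqrt(31)

2*sqrt(496) = 8*sqrt(31); 5*sqrt(124) = 10*sqrt(31); 4*sqrt(124) = 8*sqrt(31)
Combine: (8 + 10 + 8)·sqrt(31) = 26*sqrt(31)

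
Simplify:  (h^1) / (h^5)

Quotient: (h^-4)

h^(-4)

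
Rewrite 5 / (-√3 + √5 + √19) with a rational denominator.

Group as (√5 + √19) - √3; multiply by (√5 + √19) + √3, then rationalise the remaining surd.

(-85*√5 - 10*√285 + 105*√3 + 55*√19)/61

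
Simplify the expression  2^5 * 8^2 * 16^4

2^27

2^5 = 2^5; 8^2 = 2^6; 16^4 = 2^16
Combine exponents: 2^27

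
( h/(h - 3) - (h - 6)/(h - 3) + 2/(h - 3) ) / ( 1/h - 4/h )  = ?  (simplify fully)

-8*h/(3*h - 9)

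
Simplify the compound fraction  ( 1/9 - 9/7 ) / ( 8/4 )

Numerator: 1/9 - 9/7 = -74/63
Denominator: 8/4 = 2
Divide: (-74/63) · (1/2) = -37/63

-37/63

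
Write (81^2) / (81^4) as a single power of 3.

3^(-8)

81^2 = 3^8; 81^4 = 3^16
Combine exponents: 3^(-8)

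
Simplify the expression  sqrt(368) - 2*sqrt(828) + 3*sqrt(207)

sqrt(23)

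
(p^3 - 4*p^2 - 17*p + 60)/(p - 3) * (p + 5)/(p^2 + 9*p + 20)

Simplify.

Factor: p^3 - 4*p^2 - 17*p + 60 = (p - 3)*(p - 5)*(p + 4);  p^2 + 9*p + 20 = (p + 4)*(p + 5)
Cancel the common factors (p + 5), (p - 3), (p + 4).

p - 5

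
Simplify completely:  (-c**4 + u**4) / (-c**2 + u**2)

c**2 + u**2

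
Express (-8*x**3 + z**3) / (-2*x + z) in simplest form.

4*x**2 + 2*x*z + z**2

Factor as (a-b)(a**2+ab+b**2) with a=z, b=(2*x).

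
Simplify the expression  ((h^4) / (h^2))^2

Inside the bracket: h^2
Raise to the power 2: h^4

h^4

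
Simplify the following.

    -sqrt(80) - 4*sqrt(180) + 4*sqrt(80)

-12*sqrt(5)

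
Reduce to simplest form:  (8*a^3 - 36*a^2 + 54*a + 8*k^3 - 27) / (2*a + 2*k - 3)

4*a^2 - 4*a*k - 12*a + 4*k^2 + 6*k + 9

(2*k)^3 + (2*a - 3)^3 = (2*a + 2*k - 3)(4*a^2 - 4*a*k - 12*a + 4*k^2 + 6*k + 9).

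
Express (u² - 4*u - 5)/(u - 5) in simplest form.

u + 1

Factor: u² - 4*u - 5 = (u - 5)·(u + 1)
Cancel the common factor (u - 5).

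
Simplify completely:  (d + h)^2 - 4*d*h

Expanding gives d^2 - 2*d*h + h^2, a perfect square.

(d - h)^2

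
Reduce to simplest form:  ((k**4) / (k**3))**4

Inside the bracket: k**1
Raise to the power 4: k**4

k**4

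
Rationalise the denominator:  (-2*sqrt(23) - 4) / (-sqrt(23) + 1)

Multiply numerator and denominator by 1 + sqrt(23).
Denominator becomes -22; numerator becomes -50 - 6*sqrt(23).

(3*sqrt(23) + 25)/11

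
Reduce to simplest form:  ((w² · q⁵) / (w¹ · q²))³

Inside the bracket: w¹ · q³
Raise to the power 3: w³ · q⁹

q⁹*w³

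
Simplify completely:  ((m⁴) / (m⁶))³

Inside the bracket: (m^-2)
Raise to the power 3: (m^-6)

m^(-6)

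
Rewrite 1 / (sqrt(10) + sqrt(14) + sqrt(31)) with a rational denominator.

(-4*sqrt(1085) - 7*sqrt(31) + 27*sqrt(14) + 35*sqrt(10))/511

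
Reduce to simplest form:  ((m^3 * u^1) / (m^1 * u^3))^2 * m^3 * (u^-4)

Inside the bracket: m^2 * (u^-2)
Raise to the power 2: m^4 * (u^-4)
Multiply by m^3 * (u^-4): add exponents.

m^7/u^8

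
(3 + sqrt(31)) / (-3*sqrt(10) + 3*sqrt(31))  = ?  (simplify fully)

(3*sqrt(10) + 3*sqrt(31) + sqrt(310) + 31)/63

Multiply numerator and denominator by 3*sqrt(10) + 3*sqrt(31).
Denominator becomes 189; numerator becomes 9*sqrt(10) + 9*sqrt(31) + 3*sqrt(310) + 93.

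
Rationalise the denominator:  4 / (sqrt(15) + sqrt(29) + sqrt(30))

Group as (sqrt(15) + sqrt(29)) + sqrt(30); multiply by (sqrt(15) + sqrt(29)) - sqrt(30), then rationalise the remaining surd.

(-15*sqrt(58) + 7*sqrt(30) + 8*sqrt(29) + 22*sqrt(15))/193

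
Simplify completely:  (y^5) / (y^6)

Quotient: (y^-1)

1/y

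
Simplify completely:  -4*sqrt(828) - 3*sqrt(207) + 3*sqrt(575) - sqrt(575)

4*sqrt(828) = 24*sqrt(23); 3*sqrt(207) = 9*sqrt(23); 3*sqrt(575) = 15*sqrt(23); sqrt(575) = 5*sqrt(23)
Combine: (-24 - 9 + 15 - 5)·sqrt(23) = -23*sqrt(23)

-23*sqrt(23)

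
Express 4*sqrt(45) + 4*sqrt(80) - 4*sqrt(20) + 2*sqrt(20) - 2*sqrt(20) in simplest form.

20*sqrt(5)

4*sqrt(45) = 12*sqrt(5); 4*sqrt(80) = 16*sqrt(5); 4*sqrt(20) = 8*sqrt(5); 2*sqrt(20) = 4*sqrt(5); 2*sqrt(20) = 4*sqrt(5)
Combine: (12 + 16 - 8 + 4 - 4)·sqrt(5) = 20*sqrt(5)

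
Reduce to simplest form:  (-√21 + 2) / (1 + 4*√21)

(-86 + 9*√21)/335

Multiply numerator and denominator by -4*√21 + 1.
Denominator becomes -335; numerator becomes -9*√21 + 86.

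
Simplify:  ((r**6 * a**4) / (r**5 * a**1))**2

Inside the bracket: r**1 * a**3
Raise to the power 2: r**2 * a**6

a**6*r**2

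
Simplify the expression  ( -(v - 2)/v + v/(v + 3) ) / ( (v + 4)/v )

(-v + 6)/(v² + 7*v + 12)

Numerator: -(v - 2)/v + v/(v + 3) = (-v + 6)/(v² + 3*v)
Denominator: (v + 4)/v = (v + 4)/v
Divide: ((-v + 6)/(v² + 3*v)) · (v/(v + 4)) = (-v + 6)/(v² + 7*v + 12)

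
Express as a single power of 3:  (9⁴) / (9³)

3^2

9⁴ = 3^8; 9³ = 3^6
Combine exponents: 3^2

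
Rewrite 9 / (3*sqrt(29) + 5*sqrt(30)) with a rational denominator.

Multiply numerator and denominator by -5*sqrt(30) + 3*sqrt(29).
Denominator becomes -489; numerator becomes -45*sqrt(30) + 27*sqrt(29).

(-9*sqrt(29) + 15*sqrt(30))/163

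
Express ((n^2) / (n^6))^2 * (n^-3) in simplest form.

Inside the bracket: (n^-4)
Raise to the power 2: (n^-8)
Multiply by (n^-3): add exponents.

n^(-11)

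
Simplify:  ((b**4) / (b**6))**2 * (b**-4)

b**(-8)

Inside the bracket: (b**-2)
Raise to the power 2: (b**-4)
Multiply by (b**-4): add exponents.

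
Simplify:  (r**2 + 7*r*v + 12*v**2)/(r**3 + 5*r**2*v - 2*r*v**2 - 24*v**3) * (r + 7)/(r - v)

Factor: r**2 + 7*r*v + 12*v**2 = (r + 4*v)*(r + 3*v);  r**3 + 5*r**2*v - 2*r*v**2 - 24*v**3 = (r - 2*v)*(r + 3*v)*(r + 4*v)
Cancel the common factors (r + 4*v), (r + 3*v).

(r + 7)/(r**2 - 3*r*v + 2*v**2)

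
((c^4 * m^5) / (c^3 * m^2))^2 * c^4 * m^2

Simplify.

c^6*m^8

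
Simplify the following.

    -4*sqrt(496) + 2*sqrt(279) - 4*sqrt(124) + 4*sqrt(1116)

6*sqrt(31)

4*sqrt(496) = 16*sqrt(31); 2*sqrt(279) = 6*sqrt(31); 4*sqrt(124) = 8*sqrt(31); 4*sqrt(1116) = 24*sqrt(31)
Combine: (-16 + 6 - 8 + 24)·sqrt(31) = 6*sqrt(31)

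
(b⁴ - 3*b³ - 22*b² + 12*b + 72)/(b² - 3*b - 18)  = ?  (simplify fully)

Factor: b⁴ - 3*b³ - 22*b² + 12*b + 72 = (b - 2)·(b - 6)·(b + 3)·(b + 2);  b² - 3*b - 18 = (b - 6)·(b + 3)
Cancel the common factors (b - 6), (b + 3).

b² - 4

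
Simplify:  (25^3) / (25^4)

5^(-2)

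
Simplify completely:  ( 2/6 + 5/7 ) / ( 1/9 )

66/7

Numerator: 2/6 + 5/7 = 22/21
Denominator: 1/9 = 1/9
Divide: (22/21) · (9) = 66/7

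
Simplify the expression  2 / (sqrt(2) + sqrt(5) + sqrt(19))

(-8*sqrt(5) - 11*sqrt(2) + sqrt(190) + 6*sqrt(19))/26

Group as (sqrt(5) + sqrt(19)) + sqrt(2); multiply by (sqrt(5) + sqrt(19)) - sqrt(2), then rationalise the remaining surd.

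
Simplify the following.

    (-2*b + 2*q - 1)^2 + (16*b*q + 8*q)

Expanding gives 4*b^2 + 8*b*q + 4*b + 4*q^2 + 4*q + 1, a perfect square.

(2*b + 2*q + 1)^2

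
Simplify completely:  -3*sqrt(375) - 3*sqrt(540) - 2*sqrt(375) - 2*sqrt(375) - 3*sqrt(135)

-62*sqrt(15)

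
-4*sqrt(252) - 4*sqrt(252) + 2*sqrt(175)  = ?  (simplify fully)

-38*sqrt(7)

4*sqrt(252) = 24*sqrt(7); 4*sqrt(252) = 24*sqrt(7); 2*sqrt(175) = 10*sqrt(7)
Combine: (-24 - 24 + 10)·sqrt(7) = -38*sqrt(7)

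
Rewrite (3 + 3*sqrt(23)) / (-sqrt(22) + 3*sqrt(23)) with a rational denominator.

Multiply numerator and denominator by sqrt(22) + 3*sqrt(23).
Denominator becomes 185; numerator becomes 3*sqrt(22) + 9*sqrt(23) + 3*sqrt(506) + 207.

(3*sqrt(22) + 9*sqrt(23) + 3*sqrt(506) + 207)/185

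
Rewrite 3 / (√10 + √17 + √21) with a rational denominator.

Group as (√10 + √21) + √17; multiply by (√10 + √21) - √17, then rationalise the remaining surd.

(-3*√3570 + 9*√21 + 21*√17 + 42*√10)/322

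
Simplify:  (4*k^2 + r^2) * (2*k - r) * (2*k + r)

Pair the conjugate factors: ((2*k)+r)((2*k)-r) = 4*k^2 - r^2, then repeat with the next factor.

16*k^4 - r^4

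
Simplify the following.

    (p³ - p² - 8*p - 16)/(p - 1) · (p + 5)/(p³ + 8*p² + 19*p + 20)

(p - 4)/(p - 1)

Factor: p³ - p² - 8*p - 16 = (p - 4)·(p² + 3*p + 4);  p³ + 8*p² + 19*p + 20 = (p + 5)·(p² + 3*p + 4)
Cancel the common factors (p² + 3*p + 4), (p + 5).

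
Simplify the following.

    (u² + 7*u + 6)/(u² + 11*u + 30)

Factor: u² + 7*u + 6 = (u + 1)·(u + 6);  u² + 11*u + 30 = (u + 6)·(u + 5)
Cancel the common factor (u + 6).

(u + 1)/(u + 5)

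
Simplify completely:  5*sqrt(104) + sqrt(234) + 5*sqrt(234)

28*sqrt(26)

5*sqrt(104) = 10*sqrt(26); sqrt(234) = 3*sqrt(26); 5*sqrt(234) = 15*sqrt(26)
Combine: (10 + 3 + 15)·sqrt(26) = 28*sqrt(26)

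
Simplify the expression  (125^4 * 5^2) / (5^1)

5^13

125^4 = 5^12; 5^2 = 5^2; 5^1 = 5^1
Combine exponents: 5^13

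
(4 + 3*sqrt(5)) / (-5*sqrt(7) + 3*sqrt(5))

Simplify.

(-15*sqrt(35) - 20*sqrt(7) - 45 - 12*sqrt(5))/130

Multiply numerator and denominator by 3*sqrt(5) + 5*sqrt(7).
Denominator becomes -130; numerator becomes 12*sqrt(5) + 45 + 20*sqrt(7) + 15*sqrt(35).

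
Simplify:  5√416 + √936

5√416 = 20*√26; √936 = 6*√26
Combine: (20 + 6)·√26 = 26*√26

26*√26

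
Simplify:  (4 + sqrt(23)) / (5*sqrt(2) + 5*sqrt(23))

(-sqrt(46) - 4*sqrt(2) + 4*sqrt(23) + 23)/105

Multiply numerator and denominator by -5*sqrt(2) + 5*sqrt(23).
Denominator becomes 525; numerator becomes -5*sqrt(46) - 20*sqrt(2) + 20*sqrt(23) + 115.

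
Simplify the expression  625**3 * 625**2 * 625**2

5**28

625**3 = 5**12; 625**2 = 5**8; 625**2 = 5**8
Combine exponents: 5**28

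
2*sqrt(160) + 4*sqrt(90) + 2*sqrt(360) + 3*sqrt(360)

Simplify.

2*sqrt(160) = 8*sqrt(10); 4*sqrt(90) = 12*sqrt(10); 2*sqrt(360) = 12*sqrt(10); 3*sqrt(360) = 18*sqrt(10)
Combine: (8 + 12 + 12 + 18)·sqrt(10) = 50*sqrt(10)

50*sqrt(10)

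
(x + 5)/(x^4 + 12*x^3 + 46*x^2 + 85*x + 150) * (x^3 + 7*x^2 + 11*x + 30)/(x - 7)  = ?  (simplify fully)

Factor: x^4 + 12*x^3 + 46*x^2 + 85*x + 150 = (x^2 + x + 5)*(x + 6)*(x + 5);  x^3 + 7*x^2 + 11*x + 30 = (x^2 + x + 5)*(x + 6)
Cancel the common factors (x^2 + x + 5), (x + 5), (x + 6).

1/(x - 7)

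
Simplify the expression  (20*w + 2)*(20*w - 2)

400*w^2 - 4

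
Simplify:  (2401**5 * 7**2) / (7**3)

7**19

2401**5 = 7**20; 7**2 = 7**2; 7**3 = 7**3
Combine exponents: 7**19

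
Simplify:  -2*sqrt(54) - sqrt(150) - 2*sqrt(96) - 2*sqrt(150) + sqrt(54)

2*sqrt(54) = 6*sqrt(6); sqrt(150) = 5*sqrt(6); 2*sqrt(96) = 8*sqrt(6); 2*sqrt(150) = 10*sqrt(6); sqrt(54) = 3*sqrt(6)
Combine: (-6 - 5 - 8 - 10 + 3)·sqrt(6) = -26*sqrt(6)

-26*sqrt(6)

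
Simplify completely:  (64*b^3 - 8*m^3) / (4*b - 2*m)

Apply the difference-of-cubes factorisation and cancel (4*b - 2*m).

16*b^2 + 8*b*m + 4*m^2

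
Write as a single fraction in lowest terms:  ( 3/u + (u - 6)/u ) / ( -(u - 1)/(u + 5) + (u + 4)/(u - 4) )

Numerator: 3/u + (u - 6)/u = (u - 3)/u
Denominator: -(u - 1)/(u + 5) + (u + 4)/(u - 4) = (14*u + 16)/(u**2 + u - 20)
Divide: ((u - 3)/u) · ((u**2 + u - 20)/(14*u + 16)) = (u**3 - 2*u**2 - 23*u + 60)/(14*u**2 + 16*u)

(u**3 - 2*u**2 - 23*u + 60)/(14*u**2 + 16*u)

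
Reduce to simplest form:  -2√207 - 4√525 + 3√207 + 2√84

-16*√21 + 3*√23

2√207 = 6*√23; 4√525 = 20*√21; 3√207 = 9*√23; 2√84 = 4*√21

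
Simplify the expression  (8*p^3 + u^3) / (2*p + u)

Apply the sum-of-cubes factorisation and cancel (2*p + u).

4*p^2 - 2*p*u + u^2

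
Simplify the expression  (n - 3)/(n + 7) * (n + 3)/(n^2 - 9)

Factor: n^2 - 9 = (n - 3)*(n + 3)
Cancel the common factors (n + 3), (n - 3).

1/(n + 7)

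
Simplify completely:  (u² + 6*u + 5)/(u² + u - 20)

(u + 1)/(u - 4)

Factor: u² + 6*u + 5 = (u + 5)·(u + 1);  u² + u - 20 = (u - 4)·(u + 5)
Cancel the common factor (u + 5).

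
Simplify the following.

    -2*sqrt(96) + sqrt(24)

2*sqrt(96) = 8*sqrt(6); sqrt(24) = 2*sqrt(6)
Combine: (-8 + 2)·sqrt(6) = -6*sqrt(6)

-6*sqrt(6)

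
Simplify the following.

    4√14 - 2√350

-6*√14

4√14 = 4*√14; 2√350 = 10*√14
Combine: (4 - 10)·√14 = -6*√14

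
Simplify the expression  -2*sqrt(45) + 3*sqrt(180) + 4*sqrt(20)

20*sqrt(5)

2*sqrt(45) = 6*sqrt(5); 3*sqrt(180) = 18*sqrt(5); 4*sqrt(20) = 8*sqrt(5)
Combine: (-6 + 18 + 8)·sqrt(5) = 20*sqrt(5)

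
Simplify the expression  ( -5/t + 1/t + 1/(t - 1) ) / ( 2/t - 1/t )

(-3*t + 4)/(t - 1)

Numerator: -5/t + 1/t + 1/(t - 1) = (-3*t + 4)/(t² - t)
Denominator: 2/t - 1/t = 1/t
Divide: ((-3*t + 4)/(t² - t)) · (t) = (-3*t + 4)/(t - 1)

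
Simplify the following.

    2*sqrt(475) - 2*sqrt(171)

2*sqrt(475) = 10*sqrt(19); 2*sqrt(171) = 6*sqrt(19)
Combine: (10 - 6)·sqrt(19) = 4*sqrt(19)

4*sqrt(19)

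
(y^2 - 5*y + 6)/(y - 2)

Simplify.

Factor: y^2 - 5*y + 6 = (y - 3)*(y - 2)
Cancel the common factor (y - 2).

y - 3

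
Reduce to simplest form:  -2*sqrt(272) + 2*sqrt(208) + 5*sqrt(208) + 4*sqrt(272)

8*sqrt(17) + 28*sqrt(13)

2*sqrt(272) = 8*sqrt(17); 2*sqrt(208) = 8*sqrt(13); 5*sqrt(208) = 20*sqrt(13); 4*sqrt(272) = 16*sqrt(17)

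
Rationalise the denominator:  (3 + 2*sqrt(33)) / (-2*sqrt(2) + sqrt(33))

Multiply numerator and denominator by 2*sqrt(2) + sqrt(33).
Denominator becomes 25; numerator becomes 6*sqrt(2) + 3*sqrt(33) + 4*sqrt(66) + 66.

(6*sqrt(2) + 3*sqrt(33) + 4*sqrt(66) + 66)/25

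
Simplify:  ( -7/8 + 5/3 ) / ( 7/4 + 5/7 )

Numerator: -7/8 + 5/3 = 19/24
Denominator: 7/4 + 5/7 = 69/28
Divide: (19/24) · (28/69) = 133/414

133/414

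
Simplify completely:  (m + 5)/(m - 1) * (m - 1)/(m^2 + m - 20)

1/(m - 4)

Factor: m^2 + m - 20 = (m + 5)*(m - 4)
Cancel the common factors (m - 1), (m + 5).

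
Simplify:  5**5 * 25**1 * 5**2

5**9

5**5 = 5**5; 25**1 = 5**2; 5**2 = 5**2
Combine exponents: 5**9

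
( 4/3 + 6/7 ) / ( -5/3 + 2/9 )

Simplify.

Numerator: 4/3 + 6/7 = 46/21
Denominator: -5/3 + 2/9 = -13/9
Divide: (46/21) · (-9/13) = -138/91

-138/91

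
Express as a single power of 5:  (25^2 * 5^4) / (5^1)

25^2 = 5^4; 5^4 = 5^4; 5^1 = 5^1
Combine exponents: 5^7

5^7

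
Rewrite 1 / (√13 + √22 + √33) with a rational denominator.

Group as (√13 + √22) + √33; multiply by (√13 + √22) - √33, then rationalise the remaining surd.

(-11*√78 + √33 + 12*√22 + 21*√13)/570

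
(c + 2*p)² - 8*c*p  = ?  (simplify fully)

After expansion: c² - 4*c*p + 4*p² — a perfect-square trinomial.

(c - 2*p)²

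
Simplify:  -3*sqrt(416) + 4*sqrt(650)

8*sqrt(26)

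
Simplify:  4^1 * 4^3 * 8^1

2^11

4^1 = 2^2; 4^3 = 2^6; 8^1 = 2^3
Combine exponents: 2^11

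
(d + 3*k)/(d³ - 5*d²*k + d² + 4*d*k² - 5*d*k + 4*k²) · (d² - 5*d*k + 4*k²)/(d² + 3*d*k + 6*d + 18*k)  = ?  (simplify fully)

1/(d² + 7*d + 6)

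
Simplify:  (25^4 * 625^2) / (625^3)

5^4

25^4 = 5^8; 625^2 = 5^8; 625^3 = 5^12
Combine exponents: 5^4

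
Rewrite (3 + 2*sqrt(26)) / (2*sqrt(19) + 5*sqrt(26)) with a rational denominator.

(-4*sqrt(494) - 6*sqrt(19) + 15*sqrt(26) + 260)/574

Multiply numerator and denominator by -2*sqrt(19) + 5*sqrt(26).
Denominator becomes 574; numerator becomes -4*sqrt(494) - 6*sqrt(19) + 15*sqrt(26) + 260.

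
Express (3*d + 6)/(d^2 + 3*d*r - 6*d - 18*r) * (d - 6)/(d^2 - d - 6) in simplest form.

Factor: 3*d + 6 = 3*(d + 2);  d^2 + 3*d*r - 6*d - 18*r = (d + 3*r)*(d - 6);  d^2 - d - 6 = (d + 2)*(d - 3)
Cancel the common factors (d + 2), (d - 6).

3/(d^2 + 3*d*r - 3*d - 9*r)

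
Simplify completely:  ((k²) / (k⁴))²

Inside the bracket: (k^-2)
Raise to the power 2: (k^-4)

k^(-4)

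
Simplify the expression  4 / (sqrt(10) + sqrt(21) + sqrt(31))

(-sqrt(6510) + 10*sqrt(21) + 21*sqrt(10))/105

Group as (sqrt(10) + sqrt(21)) + sqrt(31); multiply by (sqrt(10) + sqrt(21)) - sqrt(31), then rationalise the remaining surd.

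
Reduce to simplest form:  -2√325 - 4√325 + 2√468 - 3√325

-33*√13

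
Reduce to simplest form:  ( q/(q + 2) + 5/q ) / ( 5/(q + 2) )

Numerator: q/(q + 2) + 5/q = (q**2 + 5*q + 10)/(q**2 + 2*q)
Denominator: 5/(q + 2) = 5/(q + 2)
Divide: ((q**2 + 5*q + 10)/(q**2 + 2*q)) · (q/5 + 2/5) = (q**2 + 5*q + 10)/(5*q)

(q**2 + 5*q + 10)/(5*q)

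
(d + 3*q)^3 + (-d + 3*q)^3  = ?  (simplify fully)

18*q*(d^2 + 3*q^2)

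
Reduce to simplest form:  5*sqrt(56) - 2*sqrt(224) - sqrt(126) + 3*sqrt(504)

5*sqrt(56) = 10*sqrt(14); 2*sqrt(224) = 8*sqrt(14); sqrt(126) = 3*sqrt(14); 3*sqrt(504) = 18*sqrt(14)
Combine: (10 - 8 - 3 + 18)·sqrt(14) = 17*sqrt(14)

17*sqrt(14)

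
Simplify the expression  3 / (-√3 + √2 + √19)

(-30*√2 - 3*√114 + 27*√3 + 21*√19)/86

Group as (√2 + √19) - √3; multiply by (√2 + √19) + √3, then rationalise the remaining surd.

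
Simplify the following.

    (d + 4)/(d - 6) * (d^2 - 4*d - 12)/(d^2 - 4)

Factor: d^2 - 4*d - 12 = (d - 6)*(d + 2);  d^2 - 4 = (d + 2)*(d - 2)
Cancel the common factors (d + 2), (d - 6).

(d + 4)/(d - 2)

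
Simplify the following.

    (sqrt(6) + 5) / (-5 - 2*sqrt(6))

-13 + 5*sqrt(6)

Multiply numerator and denominator by -5 + 2*sqrt(6).
Denominator becomes 1; numerator becomes -13 + 5*sqrt(6).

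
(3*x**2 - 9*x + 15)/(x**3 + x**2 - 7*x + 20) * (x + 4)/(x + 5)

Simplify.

Factor: 3*x**2 - 9*x + 15 = 3*(x**2 - 3*x + 5);  x**3 + x**2 - 7*x + 20 = (x + 4)*(x**2 - 3*x + 5)
Cancel the common factors (x**2 - 3*x + 5), (x + 4).

3/(x + 5)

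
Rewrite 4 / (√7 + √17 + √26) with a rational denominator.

Group as (√7 + √17) + √26; multiply by (√7 + √17) - √26, then rationalise the remaining surd.

(-√3094 - √26 + 8*√17 + 18*√7)/59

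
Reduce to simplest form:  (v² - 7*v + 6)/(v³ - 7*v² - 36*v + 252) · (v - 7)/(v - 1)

1/(v + 6)

Factor: v² - 7*v + 6 = (v - 1)·(v - 6);  v³ - 7*v² - 36*v + 252 = (v - 7)·(v + 6)·(v - 6)
Cancel the common factors (v - 7), (v - 6), (v - 1).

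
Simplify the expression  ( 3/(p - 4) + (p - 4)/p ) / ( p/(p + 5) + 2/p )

Numerator: 3/(p - 4) + (p - 4)/p = (p² - 5*p + 16)/(p² - 4*p)
Denominator: p/(p + 5) + 2/p = (p² + 2*p + 10)/(p² + 5*p)
Divide: ((p² - 5*p + 16)/(p² - 4*p)) · ((p² + 5*p)/(p² + 2*p + 10)) = (p³ - 9*p + 80)/(p³ - 2*p² + 2*p - 40)

(p³ - 9*p + 80)/(p³ - 2*p² + 2*p - 40)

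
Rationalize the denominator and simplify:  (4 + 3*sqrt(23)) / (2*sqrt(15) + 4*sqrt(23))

(-3*sqrt(345) - 4*sqrt(15) + 8*sqrt(23) + 138)/154

Multiply numerator and denominator by -2*sqrt(15) + 4*sqrt(23).
Denominator becomes 308; numerator becomes -6*sqrt(345) - 8*sqrt(15) + 16*sqrt(23) + 276.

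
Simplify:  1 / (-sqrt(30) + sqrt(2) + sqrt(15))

(-13*sqrt(30) - 17*sqrt(15) - 43*sqrt(2) - 60)/49

Group as (sqrt(2) + sqrt(15)) - sqrt(30); multiply by (sqrt(2) + sqrt(15)) + sqrt(30), then rationalise the remaining surd.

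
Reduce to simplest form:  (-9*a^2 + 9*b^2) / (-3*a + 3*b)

Factor (3*b)^2 - (3*a)^2 and cancel (-3*a + 3*b).

3*a + 3*b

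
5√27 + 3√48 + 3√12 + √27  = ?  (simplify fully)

5√27 = 15*√3; 3√48 = 12*√3; 3√12 = 6*√3; √27 = 3*√3
Combine: (15 + 12 + 6 + 3)·√3 = 36*√3

36*√3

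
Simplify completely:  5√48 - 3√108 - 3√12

-4*√3

5√48 = 20*√3; 3√108 = 18*√3; 3√12 = 6*√3
Combine: (20 - 18 - 6)·√3 = -4*√3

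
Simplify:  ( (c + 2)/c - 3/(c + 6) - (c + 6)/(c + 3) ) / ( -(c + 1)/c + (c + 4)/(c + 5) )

(4*c^3 + 29*c^2 + 9*c - 180)/(2*c^3 + 23*c^2 + 81*c + 90)

Numerator: (c + 2)/c - 3/(c + 6) - (c + 6)/(c + 3) = (-4*c^2 - 9*c + 36)/(c^3 + 9*c^2 + 18*c)
Denominator: -(c + 1)/c + (c + 4)/(c + 5) = (-2*c - 5)/(c^2 + 5*c)
Divide: ((-4*c^2 - 9*c + 36)/(c^3 + 9*c^2 + 18*c)) · ((c^2 + 5*c)/(-2*c - 5)) = (4*c^3 + 29*c^2 + 9*c - 180)/(2*c^3 + 23*c^2 + 81*c + 90)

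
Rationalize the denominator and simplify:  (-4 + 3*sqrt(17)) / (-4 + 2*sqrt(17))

(2*sqrt(17) + 43)/26

Multiply numerator and denominator by -2*sqrt(17) - 4.
Denominator becomes -52; numerator becomes -86 - 4*sqrt(17).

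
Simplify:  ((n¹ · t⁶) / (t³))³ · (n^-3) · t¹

Inside the bracket: n¹ · t³
Raise to the power 3: n³ · t⁹
Multiply by (n^-3) · t¹: add exponents.

t^10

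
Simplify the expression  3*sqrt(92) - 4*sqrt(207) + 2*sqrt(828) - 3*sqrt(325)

-15*sqrt(13) + 6*sqrt(23)

3*sqrt(92) = 6*sqrt(23); 4*sqrt(207) = 12*sqrt(23); 2*sqrt(828) = 12*sqrt(23); 3*sqrt(325) = 15*sqrt(13)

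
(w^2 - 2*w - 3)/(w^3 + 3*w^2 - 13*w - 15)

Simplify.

Factor: w^2 - 2*w - 3 = (w - 3)*(w + 1);  w^3 + 3*w^2 - 13*w - 15 = (w + 5)*(w - 3)*(w + 1)
Cancel the common factors (w + 1), (w - 3).

1/(w + 5)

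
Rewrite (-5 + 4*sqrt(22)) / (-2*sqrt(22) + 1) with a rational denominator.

(-57 + 2*sqrt(22))/29

Multiply numerator and denominator by 1 + 2*sqrt(22).
Denominator becomes -87; numerator becomes -6*sqrt(22) + 171.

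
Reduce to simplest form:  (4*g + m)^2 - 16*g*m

After expansion: 16*g^2 - 8*g*m + m^2 — a perfect-square trinomial.

(4*g - m)^2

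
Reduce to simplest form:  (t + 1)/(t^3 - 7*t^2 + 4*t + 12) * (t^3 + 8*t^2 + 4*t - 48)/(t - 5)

(t^2 + 10*t + 24)/(t^2 - 11*t + 30)

Factor: t^3 - 7*t^2 + 4*t + 12 = (t + 1)*(t - 6)*(t - 2);  t^3 + 8*t^2 + 4*t - 48 = (t + 4)*(t - 2)*(t + 6)
Cancel the common factors (t + 1), (t - 2).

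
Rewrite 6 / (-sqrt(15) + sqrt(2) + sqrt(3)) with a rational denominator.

Group as (sqrt(2) + sqrt(3)) - sqrt(15); multiply by (sqrt(2) + sqrt(3)) + sqrt(15), then rationalise the remaining surd.

(-15*sqrt(15) - 21*sqrt(3) - 24*sqrt(2) - 9*sqrt(10))/19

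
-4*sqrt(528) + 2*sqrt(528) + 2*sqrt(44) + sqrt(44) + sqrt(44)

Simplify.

4*sqrt(528) = 16*sqrt(33); 2*sqrt(528) = 8*sqrt(33); 2*sqrt(44) = 4*sqrt(11); sqrt(44) = 2*sqrt(11); sqrt(44) = 2*sqrt(11)

-8*sqrt(33) + 8*sqrt(11)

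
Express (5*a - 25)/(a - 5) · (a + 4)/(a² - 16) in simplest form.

5/(a - 4)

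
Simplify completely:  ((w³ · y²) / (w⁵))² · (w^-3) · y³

y⁷/w⁷

Inside the bracket: (w^-2) · y²
Raise to the power 2: (w^-4) · y⁴
Multiply by (w^-3) · y³: add exponents.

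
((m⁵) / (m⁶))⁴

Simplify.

Inside the bracket: (m^-1)
Raise to the power 4: (m^-4)

m^(-4)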